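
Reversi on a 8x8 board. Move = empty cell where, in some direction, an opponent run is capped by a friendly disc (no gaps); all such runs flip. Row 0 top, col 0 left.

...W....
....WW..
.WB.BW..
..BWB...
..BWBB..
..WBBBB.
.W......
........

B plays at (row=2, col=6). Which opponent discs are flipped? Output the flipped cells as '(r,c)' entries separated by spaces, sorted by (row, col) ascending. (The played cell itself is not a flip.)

Dir NW: opp run (1,5), next='.' -> no flip
Dir N: first cell '.' (not opp) -> no flip
Dir NE: first cell '.' (not opp) -> no flip
Dir W: opp run (2,5) capped by B -> flip
Dir E: first cell '.' (not opp) -> no flip
Dir SW: first cell '.' (not opp) -> no flip
Dir S: first cell '.' (not opp) -> no flip
Dir SE: first cell '.' (not opp) -> no flip

Answer: (2,5)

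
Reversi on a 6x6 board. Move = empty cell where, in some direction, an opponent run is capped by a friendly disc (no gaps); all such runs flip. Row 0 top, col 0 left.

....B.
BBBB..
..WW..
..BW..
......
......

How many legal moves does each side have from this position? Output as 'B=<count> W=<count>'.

Answer: B=5 W=7

Derivation:
-- B to move --
(1,4): flips 1 -> legal
(2,1): no bracket -> illegal
(2,4): no bracket -> illegal
(3,1): flips 1 -> legal
(3,4): flips 2 -> legal
(4,2): no bracket -> illegal
(4,3): flips 2 -> legal
(4,4): flips 2 -> legal
B mobility = 5
-- W to move --
(0,0): flips 1 -> legal
(0,1): flips 1 -> legal
(0,2): flips 1 -> legal
(0,3): flips 1 -> legal
(0,5): no bracket -> illegal
(1,4): no bracket -> illegal
(1,5): no bracket -> illegal
(2,0): no bracket -> illegal
(2,1): no bracket -> illegal
(2,4): no bracket -> illegal
(3,1): flips 1 -> legal
(4,1): flips 1 -> legal
(4,2): flips 1 -> legal
(4,3): no bracket -> illegal
W mobility = 7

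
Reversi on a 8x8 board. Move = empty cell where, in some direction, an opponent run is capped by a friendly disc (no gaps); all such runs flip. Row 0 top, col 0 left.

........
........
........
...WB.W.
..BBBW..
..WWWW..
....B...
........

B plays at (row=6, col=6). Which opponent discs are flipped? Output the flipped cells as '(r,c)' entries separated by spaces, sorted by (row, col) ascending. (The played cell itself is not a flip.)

Dir NW: opp run (5,5) capped by B -> flip
Dir N: first cell '.' (not opp) -> no flip
Dir NE: first cell '.' (not opp) -> no flip
Dir W: first cell '.' (not opp) -> no flip
Dir E: first cell '.' (not opp) -> no flip
Dir SW: first cell '.' (not opp) -> no flip
Dir S: first cell '.' (not opp) -> no flip
Dir SE: first cell '.' (not opp) -> no flip

Answer: (5,5)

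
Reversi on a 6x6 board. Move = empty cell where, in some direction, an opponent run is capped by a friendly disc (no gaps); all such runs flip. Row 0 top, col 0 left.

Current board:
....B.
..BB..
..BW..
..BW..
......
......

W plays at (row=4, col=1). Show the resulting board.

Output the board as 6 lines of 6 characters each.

Answer: ....B.
..BB..
..BW..
..WW..
.W....
......

Derivation:
Place W at (4,1); scan 8 dirs for brackets.
Dir NW: first cell '.' (not opp) -> no flip
Dir N: first cell '.' (not opp) -> no flip
Dir NE: opp run (3,2) capped by W -> flip
Dir W: first cell '.' (not opp) -> no flip
Dir E: first cell '.' (not opp) -> no flip
Dir SW: first cell '.' (not opp) -> no flip
Dir S: first cell '.' (not opp) -> no flip
Dir SE: first cell '.' (not opp) -> no flip
All flips: (3,2)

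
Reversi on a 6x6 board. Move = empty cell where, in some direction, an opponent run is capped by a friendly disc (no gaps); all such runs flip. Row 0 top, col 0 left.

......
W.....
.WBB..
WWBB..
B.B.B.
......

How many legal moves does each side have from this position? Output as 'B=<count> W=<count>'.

Answer: B=1 W=6

Derivation:
-- B to move --
(0,0): no bracket -> illegal
(0,1): no bracket -> illegal
(1,1): no bracket -> illegal
(1,2): no bracket -> illegal
(2,0): flips 3 -> legal
(4,1): no bracket -> illegal
B mobility = 1
-- W to move --
(1,1): no bracket -> illegal
(1,2): no bracket -> illegal
(1,3): flips 1 -> legal
(1,4): no bracket -> illegal
(2,4): flips 2 -> legal
(3,4): flips 2 -> legal
(3,5): no bracket -> illegal
(4,1): no bracket -> illegal
(4,3): flips 1 -> legal
(4,5): no bracket -> illegal
(5,0): flips 1 -> legal
(5,1): no bracket -> illegal
(5,2): no bracket -> illegal
(5,3): flips 1 -> legal
(5,4): no bracket -> illegal
(5,5): no bracket -> illegal
W mobility = 6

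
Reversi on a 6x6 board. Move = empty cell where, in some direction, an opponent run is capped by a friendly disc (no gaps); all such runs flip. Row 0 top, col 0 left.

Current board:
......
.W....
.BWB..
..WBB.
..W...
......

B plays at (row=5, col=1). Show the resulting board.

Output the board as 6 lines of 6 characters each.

Place B at (5,1); scan 8 dirs for brackets.
Dir NW: first cell '.' (not opp) -> no flip
Dir N: first cell '.' (not opp) -> no flip
Dir NE: opp run (4,2) capped by B -> flip
Dir W: first cell '.' (not opp) -> no flip
Dir E: first cell '.' (not opp) -> no flip
Dir SW: edge -> no flip
Dir S: edge -> no flip
Dir SE: edge -> no flip
All flips: (4,2)

Answer: ......
.W....
.BWB..
..WBB.
..B...
.B....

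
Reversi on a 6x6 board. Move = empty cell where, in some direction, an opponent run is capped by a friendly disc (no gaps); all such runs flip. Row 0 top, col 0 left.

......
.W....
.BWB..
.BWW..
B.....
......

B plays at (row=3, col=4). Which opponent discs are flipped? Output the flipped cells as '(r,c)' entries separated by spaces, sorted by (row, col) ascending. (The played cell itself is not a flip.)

Dir NW: first cell 'B' (not opp) -> no flip
Dir N: first cell '.' (not opp) -> no flip
Dir NE: first cell '.' (not opp) -> no flip
Dir W: opp run (3,3) (3,2) capped by B -> flip
Dir E: first cell '.' (not opp) -> no flip
Dir SW: first cell '.' (not opp) -> no flip
Dir S: first cell '.' (not opp) -> no flip
Dir SE: first cell '.' (not opp) -> no flip

Answer: (3,2) (3,3)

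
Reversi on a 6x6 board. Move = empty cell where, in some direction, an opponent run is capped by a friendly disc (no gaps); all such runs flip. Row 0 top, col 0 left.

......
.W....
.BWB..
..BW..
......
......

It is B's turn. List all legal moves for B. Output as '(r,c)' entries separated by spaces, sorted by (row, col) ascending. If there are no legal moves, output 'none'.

(0,0): no bracket -> illegal
(0,1): flips 1 -> legal
(0,2): no bracket -> illegal
(1,0): no bracket -> illegal
(1,2): flips 1 -> legal
(1,3): no bracket -> illegal
(2,0): no bracket -> illegal
(2,4): no bracket -> illegal
(3,1): no bracket -> illegal
(3,4): flips 1 -> legal
(4,2): no bracket -> illegal
(4,3): flips 1 -> legal
(4,4): no bracket -> illegal

Answer: (0,1) (1,2) (3,4) (4,3)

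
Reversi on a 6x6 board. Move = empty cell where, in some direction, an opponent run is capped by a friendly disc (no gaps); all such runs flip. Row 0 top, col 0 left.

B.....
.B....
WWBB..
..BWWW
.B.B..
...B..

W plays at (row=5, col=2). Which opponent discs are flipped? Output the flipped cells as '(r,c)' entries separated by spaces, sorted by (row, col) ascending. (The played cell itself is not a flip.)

Answer: (4,3)

Derivation:
Dir NW: opp run (4,1), next='.' -> no flip
Dir N: first cell '.' (not opp) -> no flip
Dir NE: opp run (4,3) capped by W -> flip
Dir W: first cell '.' (not opp) -> no flip
Dir E: opp run (5,3), next='.' -> no flip
Dir SW: edge -> no flip
Dir S: edge -> no flip
Dir SE: edge -> no flip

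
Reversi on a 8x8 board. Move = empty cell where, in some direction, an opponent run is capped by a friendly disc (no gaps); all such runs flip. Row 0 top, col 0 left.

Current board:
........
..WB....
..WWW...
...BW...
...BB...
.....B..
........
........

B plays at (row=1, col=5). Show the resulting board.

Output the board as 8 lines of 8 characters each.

Place B at (1,5); scan 8 dirs for brackets.
Dir NW: first cell '.' (not opp) -> no flip
Dir N: first cell '.' (not opp) -> no flip
Dir NE: first cell '.' (not opp) -> no flip
Dir W: first cell '.' (not opp) -> no flip
Dir E: first cell '.' (not opp) -> no flip
Dir SW: opp run (2,4) capped by B -> flip
Dir S: first cell '.' (not opp) -> no flip
Dir SE: first cell '.' (not opp) -> no flip
All flips: (2,4)

Answer: ........
..WB.B..
..WWB...
...BW...
...BB...
.....B..
........
........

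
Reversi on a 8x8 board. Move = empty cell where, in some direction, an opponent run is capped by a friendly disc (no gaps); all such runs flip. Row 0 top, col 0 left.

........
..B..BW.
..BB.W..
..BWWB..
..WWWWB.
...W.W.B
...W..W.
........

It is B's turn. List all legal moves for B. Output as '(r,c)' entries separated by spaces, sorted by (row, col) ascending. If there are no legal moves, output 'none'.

(0,5): no bracket -> illegal
(0,6): no bracket -> illegal
(0,7): no bracket -> illegal
(1,4): no bracket -> illegal
(1,7): flips 1 -> legal
(2,4): no bracket -> illegal
(2,6): no bracket -> illegal
(2,7): no bracket -> illegal
(3,1): no bracket -> illegal
(3,6): no bracket -> illegal
(4,1): flips 4 -> legal
(5,1): no bracket -> illegal
(5,2): flips 1 -> legal
(5,4): flips 1 -> legal
(5,6): flips 2 -> legal
(6,2): flips 2 -> legal
(6,4): flips 1 -> legal
(6,5): flips 2 -> legal
(6,7): no bracket -> illegal
(7,2): no bracket -> illegal
(7,3): flips 4 -> legal
(7,4): no bracket -> illegal
(7,5): flips 1 -> legal
(7,6): no bracket -> illegal
(7,7): flips 4 -> legal

Answer: (1,7) (4,1) (5,2) (5,4) (5,6) (6,2) (6,4) (6,5) (7,3) (7,5) (7,7)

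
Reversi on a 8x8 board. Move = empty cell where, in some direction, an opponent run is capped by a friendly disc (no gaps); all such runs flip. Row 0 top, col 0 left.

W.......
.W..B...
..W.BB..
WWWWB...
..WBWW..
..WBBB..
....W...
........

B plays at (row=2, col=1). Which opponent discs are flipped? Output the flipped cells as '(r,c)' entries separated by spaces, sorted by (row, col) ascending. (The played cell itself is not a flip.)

Dir NW: first cell '.' (not opp) -> no flip
Dir N: opp run (1,1), next='.' -> no flip
Dir NE: first cell '.' (not opp) -> no flip
Dir W: first cell '.' (not opp) -> no flip
Dir E: opp run (2,2), next='.' -> no flip
Dir SW: opp run (3,0), next=edge -> no flip
Dir S: opp run (3,1), next='.' -> no flip
Dir SE: opp run (3,2) capped by B -> flip

Answer: (3,2)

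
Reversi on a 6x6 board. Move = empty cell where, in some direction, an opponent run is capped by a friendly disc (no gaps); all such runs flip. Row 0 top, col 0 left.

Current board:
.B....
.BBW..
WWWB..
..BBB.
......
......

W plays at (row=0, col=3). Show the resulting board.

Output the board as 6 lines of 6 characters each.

Answer: .B.W..
.BWW..
WWWB..
..BBB.
......
......

Derivation:
Place W at (0,3); scan 8 dirs for brackets.
Dir NW: edge -> no flip
Dir N: edge -> no flip
Dir NE: edge -> no flip
Dir W: first cell '.' (not opp) -> no flip
Dir E: first cell '.' (not opp) -> no flip
Dir SW: opp run (1,2) capped by W -> flip
Dir S: first cell 'W' (not opp) -> no flip
Dir SE: first cell '.' (not opp) -> no flip
All flips: (1,2)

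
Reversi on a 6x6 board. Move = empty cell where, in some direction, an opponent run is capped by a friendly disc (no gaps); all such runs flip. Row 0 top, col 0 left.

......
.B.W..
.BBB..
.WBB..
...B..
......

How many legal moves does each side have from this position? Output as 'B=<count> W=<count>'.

Answer: B=5 W=3

Derivation:
-- B to move --
(0,2): no bracket -> illegal
(0,3): flips 1 -> legal
(0,4): flips 1 -> legal
(1,2): no bracket -> illegal
(1,4): no bracket -> illegal
(2,0): no bracket -> illegal
(2,4): no bracket -> illegal
(3,0): flips 1 -> legal
(4,0): flips 1 -> legal
(4,1): flips 1 -> legal
(4,2): no bracket -> illegal
B mobility = 5
-- W to move --
(0,0): no bracket -> illegal
(0,1): flips 2 -> legal
(0,2): no bracket -> illegal
(1,0): no bracket -> illegal
(1,2): no bracket -> illegal
(1,4): no bracket -> illegal
(2,0): no bracket -> illegal
(2,4): no bracket -> illegal
(3,0): no bracket -> illegal
(3,4): flips 2 -> legal
(4,1): no bracket -> illegal
(4,2): no bracket -> illegal
(4,4): no bracket -> illegal
(5,2): no bracket -> illegal
(5,3): flips 3 -> legal
(5,4): no bracket -> illegal
W mobility = 3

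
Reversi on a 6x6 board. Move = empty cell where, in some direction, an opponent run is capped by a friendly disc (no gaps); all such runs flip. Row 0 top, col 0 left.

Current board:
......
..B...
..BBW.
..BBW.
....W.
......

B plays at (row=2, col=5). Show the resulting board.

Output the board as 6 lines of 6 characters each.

Answer: ......
..B...
..BBBB
..BBW.
....W.
......

Derivation:
Place B at (2,5); scan 8 dirs for brackets.
Dir NW: first cell '.' (not opp) -> no flip
Dir N: first cell '.' (not opp) -> no flip
Dir NE: edge -> no flip
Dir W: opp run (2,4) capped by B -> flip
Dir E: edge -> no flip
Dir SW: opp run (3,4), next='.' -> no flip
Dir S: first cell '.' (not opp) -> no flip
Dir SE: edge -> no flip
All flips: (2,4)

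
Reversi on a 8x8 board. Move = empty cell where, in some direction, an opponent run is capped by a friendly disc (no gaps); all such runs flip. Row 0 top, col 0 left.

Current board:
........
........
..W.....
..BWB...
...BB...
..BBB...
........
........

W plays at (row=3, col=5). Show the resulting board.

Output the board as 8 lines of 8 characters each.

Place W at (3,5); scan 8 dirs for brackets.
Dir NW: first cell '.' (not opp) -> no flip
Dir N: first cell '.' (not opp) -> no flip
Dir NE: first cell '.' (not opp) -> no flip
Dir W: opp run (3,4) capped by W -> flip
Dir E: first cell '.' (not opp) -> no flip
Dir SW: opp run (4,4) (5,3), next='.' -> no flip
Dir S: first cell '.' (not opp) -> no flip
Dir SE: first cell '.' (not opp) -> no flip
All flips: (3,4)

Answer: ........
........
..W.....
..BWWW..
...BB...
..BBB...
........
........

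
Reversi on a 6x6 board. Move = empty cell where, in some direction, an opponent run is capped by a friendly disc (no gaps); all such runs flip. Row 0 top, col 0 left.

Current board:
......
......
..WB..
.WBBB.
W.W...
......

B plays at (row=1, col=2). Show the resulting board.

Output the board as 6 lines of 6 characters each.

Answer: ......
..B...
..BB..
.WBBB.
W.W...
......

Derivation:
Place B at (1,2); scan 8 dirs for brackets.
Dir NW: first cell '.' (not opp) -> no flip
Dir N: first cell '.' (not opp) -> no flip
Dir NE: first cell '.' (not opp) -> no flip
Dir W: first cell '.' (not opp) -> no flip
Dir E: first cell '.' (not opp) -> no flip
Dir SW: first cell '.' (not opp) -> no flip
Dir S: opp run (2,2) capped by B -> flip
Dir SE: first cell 'B' (not opp) -> no flip
All flips: (2,2)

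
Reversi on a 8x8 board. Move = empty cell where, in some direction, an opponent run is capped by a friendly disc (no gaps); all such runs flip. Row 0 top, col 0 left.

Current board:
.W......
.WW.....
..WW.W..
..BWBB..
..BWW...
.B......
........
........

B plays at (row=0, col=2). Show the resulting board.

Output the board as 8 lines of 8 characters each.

Place B at (0,2); scan 8 dirs for brackets.
Dir NW: edge -> no flip
Dir N: edge -> no flip
Dir NE: edge -> no flip
Dir W: opp run (0,1), next='.' -> no flip
Dir E: first cell '.' (not opp) -> no flip
Dir SW: opp run (1,1), next='.' -> no flip
Dir S: opp run (1,2) (2,2) capped by B -> flip
Dir SE: first cell '.' (not opp) -> no flip
All flips: (1,2) (2,2)

Answer: .WB.....
.WB.....
..BW.W..
..BWBB..
..BWW...
.B......
........
........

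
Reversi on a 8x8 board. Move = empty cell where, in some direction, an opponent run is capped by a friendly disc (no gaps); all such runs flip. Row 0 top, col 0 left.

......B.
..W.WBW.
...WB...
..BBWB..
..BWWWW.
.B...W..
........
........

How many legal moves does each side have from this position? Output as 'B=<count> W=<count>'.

Answer: B=12 W=8

Derivation:
-- B to move --
(0,1): no bracket -> illegal
(0,2): no bracket -> illegal
(0,3): no bracket -> illegal
(0,4): flips 1 -> legal
(0,5): flips 2 -> legal
(0,7): no bracket -> illegal
(1,1): no bracket -> illegal
(1,3): flips 2 -> legal
(1,7): flips 1 -> legal
(2,1): no bracket -> illegal
(2,2): flips 1 -> legal
(2,5): no bracket -> illegal
(2,6): flips 1 -> legal
(2,7): no bracket -> illegal
(3,6): no bracket -> illegal
(3,7): no bracket -> illegal
(4,7): flips 4 -> legal
(5,2): no bracket -> illegal
(5,3): flips 2 -> legal
(5,4): flips 3 -> legal
(5,6): no bracket -> illegal
(5,7): flips 1 -> legal
(6,4): no bracket -> illegal
(6,5): flips 2 -> legal
(6,6): flips 2 -> legal
B mobility = 12
-- W to move --
(0,4): no bracket -> illegal
(0,5): no bracket -> illegal
(0,7): no bracket -> illegal
(1,3): flips 2 -> legal
(1,7): no bracket -> illegal
(2,1): flips 1 -> legal
(2,2): flips 1 -> legal
(2,5): flips 2 -> legal
(2,6): flips 1 -> legal
(3,1): flips 2 -> legal
(3,6): flips 1 -> legal
(4,0): no bracket -> illegal
(4,1): flips 2 -> legal
(5,0): no bracket -> illegal
(5,2): no bracket -> illegal
(5,3): no bracket -> illegal
(6,0): no bracket -> illegal
(6,1): no bracket -> illegal
(6,2): no bracket -> illegal
W mobility = 8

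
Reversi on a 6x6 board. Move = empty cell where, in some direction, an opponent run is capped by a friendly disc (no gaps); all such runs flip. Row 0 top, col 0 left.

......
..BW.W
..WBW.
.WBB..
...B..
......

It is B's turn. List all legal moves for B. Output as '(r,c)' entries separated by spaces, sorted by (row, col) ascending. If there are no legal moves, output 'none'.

Answer: (0,3) (1,1) (1,4) (2,1) (2,5) (3,0)

Derivation:
(0,2): no bracket -> illegal
(0,3): flips 1 -> legal
(0,4): no bracket -> illegal
(0,5): no bracket -> illegal
(1,1): flips 1 -> legal
(1,4): flips 1 -> legal
(2,0): no bracket -> illegal
(2,1): flips 1 -> legal
(2,5): flips 1 -> legal
(3,0): flips 1 -> legal
(3,4): no bracket -> illegal
(3,5): no bracket -> illegal
(4,0): no bracket -> illegal
(4,1): no bracket -> illegal
(4,2): no bracket -> illegal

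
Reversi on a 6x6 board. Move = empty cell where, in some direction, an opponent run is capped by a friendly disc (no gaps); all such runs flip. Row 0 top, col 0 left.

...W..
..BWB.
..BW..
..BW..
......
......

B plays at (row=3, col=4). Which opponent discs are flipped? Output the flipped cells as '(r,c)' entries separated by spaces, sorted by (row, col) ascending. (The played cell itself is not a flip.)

Dir NW: opp run (2,3) capped by B -> flip
Dir N: first cell '.' (not opp) -> no flip
Dir NE: first cell '.' (not opp) -> no flip
Dir W: opp run (3,3) capped by B -> flip
Dir E: first cell '.' (not opp) -> no flip
Dir SW: first cell '.' (not opp) -> no flip
Dir S: first cell '.' (not opp) -> no flip
Dir SE: first cell '.' (not opp) -> no flip

Answer: (2,3) (3,3)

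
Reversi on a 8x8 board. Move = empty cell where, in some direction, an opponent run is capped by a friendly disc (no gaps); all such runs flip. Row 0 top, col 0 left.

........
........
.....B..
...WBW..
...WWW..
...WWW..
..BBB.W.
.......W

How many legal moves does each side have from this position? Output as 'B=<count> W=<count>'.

Answer: B=9 W=9

Derivation:
-- B to move --
(2,2): no bracket -> illegal
(2,3): flips 3 -> legal
(2,4): no bracket -> illegal
(2,6): flips 3 -> legal
(3,2): flips 1 -> legal
(3,6): flips 3 -> legal
(4,2): flips 1 -> legal
(4,6): flips 1 -> legal
(5,2): flips 1 -> legal
(5,6): flips 1 -> legal
(5,7): no bracket -> illegal
(6,5): flips 3 -> legal
(6,7): no bracket -> illegal
(7,5): no bracket -> illegal
(7,6): no bracket -> illegal
B mobility = 9
-- W to move --
(1,4): no bracket -> illegal
(1,5): flips 1 -> legal
(1,6): flips 2 -> legal
(2,3): flips 1 -> legal
(2,4): flips 1 -> legal
(2,6): no bracket -> illegal
(3,6): no bracket -> illegal
(5,1): no bracket -> illegal
(5,2): no bracket -> illegal
(6,1): no bracket -> illegal
(6,5): no bracket -> illegal
(7,1): flips 1 -> legal
(7,2): flips 1 -> legal
(7,3): flips 2 -> legal
(7,4): flips 1 -> legal
(7,5): flips 1 -> legal
W mobility = 9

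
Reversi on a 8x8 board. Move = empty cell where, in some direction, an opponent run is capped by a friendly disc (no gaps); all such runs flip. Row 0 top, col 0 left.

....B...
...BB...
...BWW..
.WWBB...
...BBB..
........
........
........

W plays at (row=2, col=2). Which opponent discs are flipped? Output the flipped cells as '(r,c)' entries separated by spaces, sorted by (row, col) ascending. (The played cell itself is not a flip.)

Dir NW: first cell '.' (not opp) -> no flip
Dir N: first cell '.' (not opp) -> no flip
Dir NE: opp run (1,3) (0,4), next=edge -> no flip
Dir W: first cell '.' (not opp) -> no flip
Dir E: opp run (2,3) capped by W -> flip
Dir SW: first cell 'W' (not opp) -> no flip
Dir S: first cell 'W' (not opp) -> no flip
Dir SE: opp run (3,3) (4,4), next='.' -> no flip

Answer: (2,3)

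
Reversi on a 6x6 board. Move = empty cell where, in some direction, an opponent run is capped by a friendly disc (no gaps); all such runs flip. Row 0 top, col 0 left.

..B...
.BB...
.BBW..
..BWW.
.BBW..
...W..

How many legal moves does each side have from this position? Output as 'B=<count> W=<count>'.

-- B to move --
(1,3): no bracket -> illegal
(1,4): flips 1 -> legal
(2,4): flips 2 -> legal
(2,5): no bracket -> illegal
(3,5): flips 2 -> legal
(4,4): flips 2 -> legal
(4,5): flips 2 -> legal
(5,2): no bracket -> illegal
(5,4): flips 1 -> legal
B mobility = 6
-- W to move --
(0,0): flips 2 -> legal
(0,1): flips 1 -> legal
(0,3): no bracket -> illegal
(1,0): flips 2 -> legal
(1,3): no bracket -> illegal
(2,0): flips 2 -> legal
(3,0): no bracket -> illegal
(3,1): flips 2 -> legal
(4,0): flips 2 -> legal
(5,0): flips 2 -> legal
(5,1): flips 1 -> legal
(5,2): no bracket -> illegal
W mobility = 8

Answer: B=6 W=8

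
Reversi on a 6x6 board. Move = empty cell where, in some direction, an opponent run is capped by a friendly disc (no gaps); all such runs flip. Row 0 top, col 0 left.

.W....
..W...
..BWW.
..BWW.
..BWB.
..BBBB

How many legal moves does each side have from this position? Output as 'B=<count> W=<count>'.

Answer: B=6 W=6

Derivation:
-- B to move --
(0,0): no bracket -> illegal
(0,2): flips 1 -> legal
(0,3): no bracket -> illegal
(1,0): no bracket -> illegal
(1,1): no bracket -> illegal
(1,3): flips 3 -> legal
(1,4): flips 3 -> legal
(1,5): flips 2 -> legal
(2,1): no bracket -> illegal
(2,5): flips 4 -> legal
(3,5): flips 2 -> legal
(4,5): no bracket -> illegal
B mobility = 6
-- W to move --
(1,1): flips 1 -> legal
(1,3): no bracket -> illegal
(2,1): flips 2 -> legal
(3,1): flips 1 -> legal
(3,5): no bracket -> illegal
(4,1): flips 2 -> legal
(4,5): flips 1 -> legal
(5,1): flips 1 -> legal
W mobility = 6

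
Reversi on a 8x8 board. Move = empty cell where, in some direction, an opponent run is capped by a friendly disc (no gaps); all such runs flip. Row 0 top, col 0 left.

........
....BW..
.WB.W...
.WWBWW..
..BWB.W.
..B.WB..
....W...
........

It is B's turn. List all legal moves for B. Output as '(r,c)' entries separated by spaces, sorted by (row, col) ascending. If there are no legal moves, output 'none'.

(0,4): no bracket -> illegal
(0,5): no bracket -> illegal
(0,6): flips 2 -> legal
(1,0): no bracket -> illegal
(1,1): no bracket -> illegal
(1,2): no bracket -> illegal
(1,3): no bracket -> illegal
(1,6): flips 1 -> legal
(2,0): flips 2 -> legal
(2,3): no bracket -> illegal
(2,5): flips 2 -> legal
(2,6): flips 1 -> legal
(3,0): flips 2 -> legal
(3,6): flips 2 -> legal
(3,7): flips 1 -> legal
(4,0): flips 1 -> legal
(4,1): no bracket -> illegal
(4,5): no bracket -> illegal
(4,7): no bracket -> illegal
(5,3): flips 2 -> legal
(5,6): no bracket -> illegal
(5,7): no bracket -> illegal
(6,3): no bracket -> illegal
(6,5): no bracket -> illegal
(7,3): flips 1 -> legal
(7,4): flips 2 -> legal
(7,5): no bracket -> illegal

Answer: (0,6) (1,6) (2,0) (2,5) (2,6) (3,0) (3,6) (3,7) (4,0) (5,3) (7,3) (7,4)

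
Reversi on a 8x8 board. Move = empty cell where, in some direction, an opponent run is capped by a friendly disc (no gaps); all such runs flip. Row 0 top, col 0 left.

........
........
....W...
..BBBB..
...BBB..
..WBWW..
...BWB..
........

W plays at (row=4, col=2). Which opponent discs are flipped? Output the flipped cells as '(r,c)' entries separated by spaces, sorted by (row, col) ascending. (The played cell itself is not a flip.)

Answer: (3,3) (5,3)

Derivation:
Dir NW: first cell '.' (not opp) -> no flip
Dir N: opp run (3,2), next='.' -> no flip
Dir NE: opp run (3,3) capped by W -> flip
Dir W: first cell '.' (not opp) -> no flip
Dir E: opp run (4,3) (4,4) (4,5), next='.' -> no flip
Dir SW: first cell '.' (not opp) -> no flip
Dir S: first cell 'W' (not opp) -> no flip
Dir SE: opp run (5,3) capped by W -> flip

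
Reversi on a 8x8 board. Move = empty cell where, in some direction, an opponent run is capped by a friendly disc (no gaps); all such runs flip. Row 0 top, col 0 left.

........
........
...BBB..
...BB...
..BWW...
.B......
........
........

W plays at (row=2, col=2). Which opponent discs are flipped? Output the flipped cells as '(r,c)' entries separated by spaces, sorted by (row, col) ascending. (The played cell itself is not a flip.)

Dir NW: first cell '.' (not opp) -> no flip
Dir N: first cell '.' (not opp) -> no flip
Dir NE: first cell '.' (not opp) -> no flip
Dir W: first cell '.' (not opp) -> no flip
Dir E: opp run (2,3) (2,4) (2,5), next='.' -> no flip
Dir SW: first cell '.' (not opp) -> no flip
Dir S: first cell '.' (not opp) -> no flip
Dir SE: opp run (3,3) capped by W -> flip

Answer: (3,3)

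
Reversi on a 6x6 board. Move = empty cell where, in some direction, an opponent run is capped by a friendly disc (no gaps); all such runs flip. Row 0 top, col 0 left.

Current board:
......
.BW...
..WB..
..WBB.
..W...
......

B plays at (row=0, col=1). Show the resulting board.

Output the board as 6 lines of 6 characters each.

Place B at (0,1); scan 8 dirs for brackets.
Dir NW: edge -> no flip
Dir N: edge -> no flip
Dir NE: edge -> no flip
Dir W: first cell '.' (not opp) -> no flip
Dir E: first cell '.' (not opp) -> no flip
Dir SW: first cell '.' (not opp) -> no flip
Dir S: first cell 'B' (not opp) -> no flip
Dir SE: opp run (1,2) capped by B -> flip
All flips: (1,2)

Answer: .B....
.BB...
..WB..
..WBB.
..W...
......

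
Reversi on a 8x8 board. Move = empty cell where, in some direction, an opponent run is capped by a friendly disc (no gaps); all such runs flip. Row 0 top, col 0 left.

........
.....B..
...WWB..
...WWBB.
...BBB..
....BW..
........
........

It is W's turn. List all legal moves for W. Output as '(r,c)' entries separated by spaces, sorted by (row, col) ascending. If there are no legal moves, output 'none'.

Answer: (0,5) (0,6) (1,6) (2,6) (3,7) (4,6) (5,2) (5,3) (5,6) (6,4)

Derivation:
(0,4): no bracket -> illegal
(0,5): flips 4 -> legal
(0,6): flips 1 -> legal
(1,4): no bracket -> illegal
(1,6): flips 1 -> legal
(2,6): flips 1 -> legal
(2,7): no bracket -> illegal
(3,2): no bracket -> illegal
(3,7): flips 2 -> legal
(4,2): no bracket -> illegal
(4,6): flips 1 -> legal
(4,7): no bracket -> illegal
(5,2): flips 1 -> legal
(5,3): flips 2 -> legal
(5,6): flips 1 -> legal
(6,3): no bracket -> illegal
(6,4): flips 2 -> legal
(6,5): no bracket -> illegal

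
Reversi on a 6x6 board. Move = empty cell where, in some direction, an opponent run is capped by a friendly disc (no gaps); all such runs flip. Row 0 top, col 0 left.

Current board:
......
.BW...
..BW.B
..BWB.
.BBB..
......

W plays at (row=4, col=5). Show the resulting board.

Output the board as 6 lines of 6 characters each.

Answer: ......
.BW...
..BW.B
..BWW.
.BBB.W
......

Derivation:
Place W at (4,5); scan 8 dirs for brackets.
Dir NW: opp run (3,4) capped by W -> flip
Dir N: first cell '.' (not opp) -> no flip
Dir NE: edge -> no flip
Dir W: first cell '.' (not opp) -> no flip
Dir E: edge -> no flip
Dir SW: first cell '.' (not opp) -> no flip
Dir S: first cell '.' (not opp) -> no flip
Dir SE: edge -> no flip
All flips: (3,4)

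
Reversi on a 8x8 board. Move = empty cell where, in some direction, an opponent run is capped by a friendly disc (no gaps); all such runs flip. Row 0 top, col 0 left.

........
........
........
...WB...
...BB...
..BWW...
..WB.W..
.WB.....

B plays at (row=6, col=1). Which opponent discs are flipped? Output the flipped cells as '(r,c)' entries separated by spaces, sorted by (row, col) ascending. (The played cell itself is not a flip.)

Dir NW: first cell '.' (not opp) -> no flip
Dir N: first cell '.' (not opp) -> no flip
Dir NE: first cell 'B' (not opp) -> no flip
Dir W: first cell '.' (not opp) -> no flip
Dir E: opp run (6,2) capped by B -> flip
Dir SW: first cell '.' (not opp) -> no flip
Dir S: opp run (7,1), next=edge -> no flip
Dir SE: first cell 'B' (not opp) -> no flip

Answer: (6,2)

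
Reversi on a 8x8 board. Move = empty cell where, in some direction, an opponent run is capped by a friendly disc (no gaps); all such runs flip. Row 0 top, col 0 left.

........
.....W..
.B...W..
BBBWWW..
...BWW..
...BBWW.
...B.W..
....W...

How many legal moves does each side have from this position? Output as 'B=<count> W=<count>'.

Answer: B=8 W=7

Derivation:
-- B to move --
(0,4): no bracket -> illegal
(0,5): no bracket -> illegal
(0,6): no bracket -> illegal
(1,4): no bracket -> illegal
(1,6): flips 2 -> legal
(2,2): no bracket -> illegal
(2,3): flips 1 -> legal
(2,4): flips 2 -> legal
(2,6): flips 2 -> legal
(3,6): flips 4 -> legal
(4,2): no bracket -> illegal
(4,6): flips 2 -> legal
(4,7): no bracket -> illegal
(5,7): flips 2 -> legal
(6,4): no bracket -> illegal
(6,6): no bracket -> illegal
(6,7): no bracket -> illegal
(7,3): no bracket -> illegal
(7,5): no bracket -> illegal
(7,6): flips 1 -> legal
B mobility = 8
-- W to move --
(1,0): flips 4 -> legal
(1,1): no bracket -> illegal
(1,2): no bracket -> illegal
(2,0): no bracket -> illegal
(2,2): no bracket -> illegal
(2,3): no bracket -> illegal
(4,0): no bracket -> illegal
(4,1): no bracket -> illegal
(4,2): flips 1 -> legal
(5,2): flips 4 -> legal
(6,2): flips 1 -> legal
(6,4): flips 1 -> legal
(7,2): flips 2 -> legal
(7,3): flips 3 -> legal
W mobility = 7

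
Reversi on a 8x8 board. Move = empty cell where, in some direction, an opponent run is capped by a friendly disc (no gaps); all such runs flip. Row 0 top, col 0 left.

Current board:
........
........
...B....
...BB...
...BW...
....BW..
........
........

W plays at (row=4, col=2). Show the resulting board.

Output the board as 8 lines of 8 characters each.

Place W at (4,2); scan 8 dirs for brackets.
Dir NW: first cell '.' (not opp) -> no flip
Dir N: first cell '.' (not opp) -> no flip
Dir NE: opp run (3,3), next='.' -> no flip
Dir W: first cell '.' (not opp) -> no flip
Dir E: opp run (4,3) capped by W -> flip
Dir SW: first cell '.' (not opp) -> no flip
Dir S: first cell '.' (not opp) -> no flip
Dir SE: first cell '.' (not opp) -> no flip
All flips: (4,3)

Answer: ........
........
...B....
...BB...
..WWW...
....BW..
........
........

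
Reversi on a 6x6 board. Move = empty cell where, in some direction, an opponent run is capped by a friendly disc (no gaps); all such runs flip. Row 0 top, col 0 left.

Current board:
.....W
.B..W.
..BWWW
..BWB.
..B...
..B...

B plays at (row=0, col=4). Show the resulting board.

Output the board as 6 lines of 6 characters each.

Place B at (0,4); scan 8 dirs for brackets.
Dir NW: edge -> no flip
Dir N: edge -> no flip
Dir NE: edge -> no flip
Dir W: first cell '.' (not opp) -> no flip
Dir E: opp run (0,5), next=edge -> no flip
Dir SW: first cell '.' (not opp) -> no flip
Dir S: opp run (1,4) (2,4) capped by B -> flip
Dir SE: first cell '.' (not opp) -> no flip
All flips: (1,4) (2,4)

Answer: ....BW
.B..B.
..BWBW
..BWB.
..B...
..B...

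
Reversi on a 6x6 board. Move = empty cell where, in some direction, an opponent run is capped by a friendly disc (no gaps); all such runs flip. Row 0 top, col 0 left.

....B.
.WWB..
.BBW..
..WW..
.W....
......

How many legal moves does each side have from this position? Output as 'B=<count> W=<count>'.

-- B to move --
(0,0): flips 1 -> legal
(0,1): flips 1 -> legal
(0,2): flips 1 -> legal
(0,3): flips 1 -> legal
(1,0): flips 2 -> legal
(1,4): no bracket -> illegal
(2,0): no bracket -> illegal
(2,4): flips 1 -> legal
(3,0): no bracket -> illegal
(3,1): no bracket -> illegal
(3,4): no bracket -> illegal
(4,0): no bracket -> illegal
(4,2): flips 1 -> legal
(4,3): flips 3 -> legal
(4,4): flips 1 -> legal
(5,0): no bracket -> illegal
(5,1): no bracket -> illegal
(5,2): no bracket -> illegal
B mobility = 9
-- W to move --
(0,2): no bracket -> illegal
(0,3): flips 1 -> legal
(0,5): no bracket -> illegal
(1,0): flips 1 -> legal
(1,4): flips 1 -> legal
(1,5): no bracket -> illegal
(2,0): flips 2 -> legal
(2,4): no bracket -> illegal
(3,0): flips 1 -> legal
(3,1): flips 1 -> legal
W mobility = 6

Answer: B=9 W=6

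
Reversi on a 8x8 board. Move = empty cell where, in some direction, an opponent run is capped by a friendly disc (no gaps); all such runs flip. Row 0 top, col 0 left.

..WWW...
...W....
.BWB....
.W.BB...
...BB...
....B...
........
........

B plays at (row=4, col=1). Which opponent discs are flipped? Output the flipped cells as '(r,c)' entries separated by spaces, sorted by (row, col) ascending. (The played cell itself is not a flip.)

Answer: (3,1)

Derivation:
Dir NW: first cell '.' (not opp) -> no flip
Dir N: opp run (3,1) capped by B -> flip
Dir NE: first cell '.' (not opp) -> no flip
Dir W: first cell '.' (not opp) -> no flip
Dir E: first cell '.' (not opp) -> no flip
Dir SW: first cell '.' (not opp) -> no flip
Dir S: first cell '.' (not opp) -> no flip
Dir SE: first cell '.' (not opp) -> no flip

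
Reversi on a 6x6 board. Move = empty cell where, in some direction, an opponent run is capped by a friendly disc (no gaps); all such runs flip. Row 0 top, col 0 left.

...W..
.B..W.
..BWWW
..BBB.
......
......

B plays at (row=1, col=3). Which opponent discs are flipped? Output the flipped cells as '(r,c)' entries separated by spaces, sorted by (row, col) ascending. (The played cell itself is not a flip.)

Dir NW: first cell '.' (not opp) -> no flip
Dir N: opp run (0,3), next=edge -> no flip
Dir NE: first cell '.' (not opp) -> no flip
Dir W: first cell '.' (not opp) -> no flip
Dir E: opp run (1,4), next='.' -> no flip
Dir SW: first cell 'B' (not opp) -> no flip
Dir S: opp run (2,3) capped by B -> flip
Dir SE: opp run (2,4), next='.' -> no flip

Answer: (2,3)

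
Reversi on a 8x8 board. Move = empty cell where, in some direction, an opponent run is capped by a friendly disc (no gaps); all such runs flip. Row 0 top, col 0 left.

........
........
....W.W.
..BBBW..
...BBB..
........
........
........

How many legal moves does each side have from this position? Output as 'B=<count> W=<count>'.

Answer: B=5 W=5

Derivation:
-- B to move --
(1,3): no bracket -> illegal
(1,4): flips 1 -> legal
(1,5): flips 1 -> legal
(1,6): no bracket -> illegal
(1,7): flips 2 -> legal
(2,3): no bracket -> illegal
(2,5): flips 1 -> legal
(2,7): no bracket -> illegal
(3,6): flips 1 -> legal
(3,7): no bracket -> illegal
(4,6): no bracket -> illegal
B mobility = 5
-- W to move --
(2,1): no bracket -> illegal
(2,2): no bracket -> illegal
(2,3): no bracket -> illegal
(2,5): no bracket -> illegal
(3,1): flips 3 -> legal
(3,6): no bracket -> illegal
(4,1): no bracket -> illegal
(4,2): flips 1 -> legal
(4,6): no bracket -> illegal
(5,2): no bracket -> illegal
(5,3): flips 1 -> legal
(5,4): flips 2 -> legal
(5,5): flips 1 -> legal
(5,6): no bracket -> illegal
W mobility = 5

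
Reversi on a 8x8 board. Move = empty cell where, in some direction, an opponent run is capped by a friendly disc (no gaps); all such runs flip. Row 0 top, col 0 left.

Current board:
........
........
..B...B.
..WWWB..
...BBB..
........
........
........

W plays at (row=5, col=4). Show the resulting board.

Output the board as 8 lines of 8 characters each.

Place W at (5,4); scan 8 dirs for brackets.
Dir NW: opp run (4,3) capped by W -> flip
Dir N: opp run (4,4) capped by W -> flip
Dir NE: opp run (4,5), next='.' -> no flip
Dir W: first cell '.' (not opp) -> no flip
Dir E: first cell '.' (not opp) -> no flip
Dir SW: first cell '.' (not opp) -> no flip
Dir S: first cell '.' (not opp) -> no flip
Dir SE: first cell '.' (not opp) -> no flip
All flips: (4,3) (4,4)

Answer: ........
........
..B...B.
..WWWB..
...WWB..
....W...
........
........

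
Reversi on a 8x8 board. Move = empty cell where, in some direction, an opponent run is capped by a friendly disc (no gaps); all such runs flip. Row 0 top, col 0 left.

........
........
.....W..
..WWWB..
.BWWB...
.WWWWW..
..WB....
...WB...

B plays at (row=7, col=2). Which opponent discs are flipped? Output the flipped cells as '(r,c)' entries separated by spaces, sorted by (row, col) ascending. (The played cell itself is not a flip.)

Dir NW: first cell '.' (not opp) -> no flip
Dir N: opp run (6,2) (5,2) (4,2) (3,2), next='.' -> no flip
Dir NE: first cell 'B' (not opp) -> no flip
Dir W: first cell '.' (not opp) -> no flip
Dir E: opp run (7,3) capped by B -> flip
Dir SW: edge -> no flip
Dir S: edge -> no flip
Dir SE: edge -> no flip

Answer: (7,3)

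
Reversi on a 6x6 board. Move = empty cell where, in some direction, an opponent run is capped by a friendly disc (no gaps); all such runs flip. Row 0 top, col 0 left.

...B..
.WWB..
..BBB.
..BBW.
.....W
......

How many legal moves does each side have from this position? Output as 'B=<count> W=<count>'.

Answer: B=7 W=4

Derivation:
-- B to move --
(0,0): flips 1 -> legal
(0,1): flips 1 -> legal
(0,2): flips 1 -> legal
(1,0): flips 2 -> legal
(2,0): no bracket -> illegal
(2,1): flips 1 -> legal
(2,5): no bracket -> illegal
(3,5): flips 1 -> legal
(4,3): no bracket -> illegal
(4,4): flips 1 -> legal
(5,4): no bracket -> illegal
(5,5): no bracket -> illegal
B mobility = 7
-- W to move --
(0,2): no bracket -> illegal
(0,4): no bracket -> illegal
(1,4): flips 2 -> legal
(1,5): no bracket -> illegal
(2,1): no bracket -> illegal
(2,5): no bracket -> illegal
(3,1): flips 2 -> legal
(3,5): no bracket -> illegal
(4,1): no bracket -> illegal
(4,2): flips 2 -> legal
(4,3): no bracket -> illegal
(4,4): flips 2 -> legal
W mobility = 4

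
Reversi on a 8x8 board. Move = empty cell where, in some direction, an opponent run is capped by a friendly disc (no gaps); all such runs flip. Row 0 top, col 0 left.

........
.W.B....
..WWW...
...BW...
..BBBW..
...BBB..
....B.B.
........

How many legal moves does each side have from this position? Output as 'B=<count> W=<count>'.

-- B to move --
(0,0): flips 2 -> legal
(0,1): no bracket -> illegal
(0,2): no bracket -> illegal
(1,0): no bracket -> illegal
(1,2): no bracket -> illegal
(1,4): flips 2 -> legal
(1,5): flips 1 -> legal
(2,0): no bracket -> illegal
(2,1): no bracket -> illegal
(2,5): flips 1 -> legal
(3,1): flips 1 -> legal
(3,2): no bracket -> illegal
(3,5): flips 3 -> legal
(3,6): flips 1 -> legal
(4,6): flips 1 -> legal
(5,6): no bracket -> illegal
B mobility = 8
-- W to move --
(0,2): flips 1 -> legal
(0,3): flips 1 -> legal
(0,4): flips 1 -> legal
(1,2): no bracket -> illegal
(1,4): no bracket -> illegal
(3,1): no bracket -> illegal
(3,2): flips 1 -> legal
(3,5): no bracket -> illegal
(4,1): flips 3 -> legal
(4,6): no bracket -> illegal
(5,1): flips 2 -> legal
(5,2): flips 1 -> legal
(5,6): no bracket -> illegal
(5,7): no bracket -> illegal
(6,2): no bracket -> illegal
(6,3): flips 4 -> legal
(6,5): flips 1 -> legal
(6,7): no bracket -> illegal
(7,3): no bracket -> illegal
(7,4): flips 3 -> legal
(7,5): no bracket -> illegal
(7,6): no bracket -> illegal
(7,7): flips 4 -> legal
W mobility = 11

Answer: B=8 W=11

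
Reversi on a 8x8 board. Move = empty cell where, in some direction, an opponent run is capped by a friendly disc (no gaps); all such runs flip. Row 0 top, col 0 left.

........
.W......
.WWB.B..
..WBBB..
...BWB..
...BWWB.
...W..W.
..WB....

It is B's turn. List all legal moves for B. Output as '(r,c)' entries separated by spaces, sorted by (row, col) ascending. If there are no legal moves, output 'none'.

Answer: (0,0) (1,0) (2,0) (3,1) (4,1) (6,4) (6,5) (7,1) (7,6) (7,7)

Derivation:
(0,0): flips 2 -> legal
(0,1): no bracket -> illegal
(0,2): no bracket -> illegal
(1,0): flips 2 -> legal
(1,2): no bracket -> illegal
(1,3): no bracket -> illegal
(2,0): flips 2 -> legal
(3,0): no bracket -> illegal
(3,1): flips 1 -> legal
(4,1): flips 1 -> legal
(4,2): no bracket -> illegal
(4,6): no bracket -> illegal
(5,2): no bracket -> illegal
(5,7): no bracket -> illegal
(6,1): no bracket -> illegal
(6,2): no bracket -> illegal
(6,4): flips 2 -> legal
(6,5): flips 2 -> legal
(6,7): no bracket -> illegal
(7,1): flips 1 -> legal
(7,4): no bracket -> illegal
(7,5): no bracket -> illegal
(7,6): flips 1 -> legal
(7,7): flips 3 -> legal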